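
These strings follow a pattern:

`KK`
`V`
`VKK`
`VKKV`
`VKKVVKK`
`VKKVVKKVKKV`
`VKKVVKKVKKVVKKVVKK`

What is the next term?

VKKVVKKVKKVVKKVVKKVKKVVKKVKKV

From term 3 onward, concatenate the last term with the second-to-last: V·KK = VKK, VKK·V = VKKV, …
The next term joins VKKVVKKVKKVVKKVVKK and VKKVVKKVKKV.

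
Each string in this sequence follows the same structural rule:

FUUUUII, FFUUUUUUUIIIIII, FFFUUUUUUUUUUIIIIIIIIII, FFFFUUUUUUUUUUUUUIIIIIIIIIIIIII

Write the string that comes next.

Reading off run lengths: F runs 1, 2, 3, 4; U runs 4, 7, 10, 13; I runs 2, 6, 10, 14 — each is linear in n (n = 1, 2, …).
Setting n = 5 gives 5, 16, 18 characters in each block.

FFFFFUUUUUUUUUUUUUUUUIIIIIIIIIIIIIIIIII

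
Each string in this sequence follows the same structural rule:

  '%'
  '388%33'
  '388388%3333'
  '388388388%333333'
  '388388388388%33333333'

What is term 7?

Every step adds 388 to the front and 33 to the end of the previous string.
From 388388388388%33333333, 2 further steps: 388388388388%33333333 → 388388388388388%3333333333 → (answer).

388388388388388388%333333333333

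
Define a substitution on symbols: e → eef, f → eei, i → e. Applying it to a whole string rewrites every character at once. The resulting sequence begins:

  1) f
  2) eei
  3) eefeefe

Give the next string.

Apply φ to eefeefe symbol by symbol: e→eef, e→eef, f→eei, e→eef, e→eef, f→eei, e→eef; joined: eef eef eei eef eef eei eef.

eefeefeeieefeefeeieef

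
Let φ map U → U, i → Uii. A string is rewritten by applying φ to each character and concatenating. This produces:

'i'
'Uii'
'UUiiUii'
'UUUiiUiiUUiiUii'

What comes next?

UUUUiiUiiUUiiUiiUUUiiUiiUUiiUii

Replace each of the 15 characters of UUUiiUiiUUiiUii in place — U U U Uii Uii U Uii Uii U U Uii Uii U Uii Uii — and concatenate.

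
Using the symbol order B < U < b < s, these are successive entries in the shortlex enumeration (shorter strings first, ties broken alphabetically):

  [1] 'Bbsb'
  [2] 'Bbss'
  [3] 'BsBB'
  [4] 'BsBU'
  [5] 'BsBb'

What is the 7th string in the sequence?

Stepping forward 2 times from BsBb: BsBb → BsBs, then the target.

BsUB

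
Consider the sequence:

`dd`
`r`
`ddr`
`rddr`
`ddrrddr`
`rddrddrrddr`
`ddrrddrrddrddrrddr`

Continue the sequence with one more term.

Each term (from the third on) is the two preceding terms concatenated in order: term 3 = dd·r = ddr.
So term 8 is rddrddrrddr·ddrrddrrddrddrrddr.

rddrddrrddrddrrddrrddrddrrddr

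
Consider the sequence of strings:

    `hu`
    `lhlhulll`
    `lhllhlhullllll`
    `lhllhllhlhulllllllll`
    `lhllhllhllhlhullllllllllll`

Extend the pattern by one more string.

lhllhllhllhllhlhulllllllllllllll

Every step adds lhl to the front and lll to the end of the previous string.
One more step from lhllhllhllhlhullllllllllll gives the answer.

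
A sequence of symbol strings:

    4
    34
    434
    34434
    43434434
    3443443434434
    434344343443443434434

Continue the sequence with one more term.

3443443434434434344343443443434434

Each term (from the third on) is the two preceding terms concatenated in order: term 3 = 4·34 = 434.
The next term joins 3443443434434 and 434344343443443434434.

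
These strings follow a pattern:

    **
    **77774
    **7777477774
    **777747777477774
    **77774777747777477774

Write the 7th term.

**777747777477774777747777477774

The strings grow by a fixed suffix 77774 each time.
From **77774777747777477774, 2 further steps: **77774777747777477774 → **7777477774777747777477774 → (answer).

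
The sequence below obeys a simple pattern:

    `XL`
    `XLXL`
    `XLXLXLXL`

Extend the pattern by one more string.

XLXLXLXLXLXLXLXL

Each string is two copies of the previous one concatenated.
One more doubling of XLXLXLXL gives the answer.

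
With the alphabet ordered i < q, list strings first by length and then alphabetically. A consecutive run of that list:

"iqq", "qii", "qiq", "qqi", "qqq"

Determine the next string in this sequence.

After qqq the length-3 strings are exhausted; the first length-4 string is 4 copies of i.

iiii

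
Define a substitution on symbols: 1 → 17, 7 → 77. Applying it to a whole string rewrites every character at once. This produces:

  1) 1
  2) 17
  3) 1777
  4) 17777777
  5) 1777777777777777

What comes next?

17777777777777777777777777777777

Replace each of the 16 characters of 1777777777777777 in place — 17 77 77 77 77 77 77 77 77 77 77 77 77 77 77 77 — and concatenate.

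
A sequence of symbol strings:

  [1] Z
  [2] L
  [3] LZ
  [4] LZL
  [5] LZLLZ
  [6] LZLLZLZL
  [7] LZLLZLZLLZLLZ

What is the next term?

Each term (from the third on) is the previous term followed by the one before it: term 3 = L·Z = LZ.
So term 8 is LZLLZLZLLZLLZ·LZLLZLZL.

LZLLZLZLLZLLZLZLLZLZL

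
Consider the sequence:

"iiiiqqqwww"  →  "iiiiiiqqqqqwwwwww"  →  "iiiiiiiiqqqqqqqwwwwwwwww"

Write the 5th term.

iiiiiiiiiiiiqqqqqqqqqqqwwwwwwwwwwwwwww

Term n consists of 2n+2 i's, followed by 2n+1 q's, followed by 3n w's (n = 1, 2, …).
Setting n = 5 gives 12, 11, 15 characters in each block.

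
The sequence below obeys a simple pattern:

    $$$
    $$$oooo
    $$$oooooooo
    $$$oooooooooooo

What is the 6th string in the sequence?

$$$oooooooooooooooooooo

Every step adds oooo to the end: s(k+1) = s(k)·oooo.
From $$$oooooooooooo, 2 further steps: $$$oooooooooooo → $$$oooooooooooooooo → (answer).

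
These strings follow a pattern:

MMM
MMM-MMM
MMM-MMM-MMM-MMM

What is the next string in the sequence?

MMM-MMM-MMM-MMM-MMM-MMM-MMM-MMM

Each string is two copies of the previous one joined by '-'.
One more doubling of MMM-MMM-MMM-MMM gives the answer.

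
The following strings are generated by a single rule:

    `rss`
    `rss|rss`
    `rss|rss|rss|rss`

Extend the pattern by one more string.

Each string is two copies of the previous one joined by '|'.
One more doubling of rss|rss|rss|rss gives the answer.

rss|rss|rss|rss|rss|rss|rss|rss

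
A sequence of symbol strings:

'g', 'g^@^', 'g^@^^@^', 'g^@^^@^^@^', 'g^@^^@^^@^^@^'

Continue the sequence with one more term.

Each term is the previous one with ^@^ appended.
Applying this once more to g^@^^@^^@^^@^:

g^@^^@^^@^^@^^@^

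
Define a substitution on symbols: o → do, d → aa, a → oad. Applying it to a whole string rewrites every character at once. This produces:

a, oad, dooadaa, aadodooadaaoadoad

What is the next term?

oadoadaadoaadodooadaaoadoaddooadaadooadaa

Applying the rule to each of the 17 symbols of aadodooadaaoadoad gives the pieces oad oad aa do aa do do oad aa oad oad do oad aa do oad aa, which concatenate to the answer.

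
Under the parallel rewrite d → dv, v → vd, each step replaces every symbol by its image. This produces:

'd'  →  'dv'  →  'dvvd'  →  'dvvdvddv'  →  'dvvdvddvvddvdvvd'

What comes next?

Replace each of the 16 characters of dvvdvddvvddvdvvd in place — dv vd vd dv vd dv dv vd vd dv dv vd dv vd vd dv — and concatenate.

dvvdvddvvddvdvvdvddvdvvddvvdvddv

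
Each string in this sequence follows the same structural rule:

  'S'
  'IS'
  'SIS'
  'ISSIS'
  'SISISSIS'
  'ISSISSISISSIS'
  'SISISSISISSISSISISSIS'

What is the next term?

ISSISSISISSISSISISSISISSISSISISSIS

This is a Fibonacci-style word recurrence s(k) = s(k−2)·s(k−1): e.g. S·IS = SIS.
The next term joins ISSISSISISSIS and SISISSISISSISSISISSIS.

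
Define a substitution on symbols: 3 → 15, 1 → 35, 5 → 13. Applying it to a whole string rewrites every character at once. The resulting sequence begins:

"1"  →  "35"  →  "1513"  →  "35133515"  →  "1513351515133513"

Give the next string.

Rewriting the 16 symbols of 1513351515133513 one by one yields 35 13 35 15 15 13 35 13 35 13 35 15 15 13 35 15; concatenated:

35133515151335133513351515133515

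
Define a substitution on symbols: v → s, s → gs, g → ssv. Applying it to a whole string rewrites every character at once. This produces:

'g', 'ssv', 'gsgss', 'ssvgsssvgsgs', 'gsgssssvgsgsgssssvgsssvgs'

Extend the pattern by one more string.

ssvgsssvgsgsgsgssssvgsssvgsssvgsgsgsgssssvgsgsgssssvgs

Replace each of the 25 characters of gsgssssvgsgsgssssvgsssvgs in place — ssv gs ssv gs gs gs gs s ssv gs ssv gs ssv gs gs gs gs s ssv gs gs gs s ssv gs — and concatenate.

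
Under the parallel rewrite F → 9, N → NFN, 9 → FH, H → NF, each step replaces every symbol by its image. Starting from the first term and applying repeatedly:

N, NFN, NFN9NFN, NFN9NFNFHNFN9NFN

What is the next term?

φ(NFN9NFNFHNFN9NFN) expands symbol-by-symbol to NFN 9 NFN FH NFN 9 NFN 9 NF NFN 9 NFN FH NFN 9 NFN; joining the 16 pieces gives the next term.

NFN9NFNFHNFN9NFN9NFNFN9NFNFHNFN9NFN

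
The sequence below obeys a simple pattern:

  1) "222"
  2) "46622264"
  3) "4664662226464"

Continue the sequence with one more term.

Each term wraps the previous one in 466 on the left and 64 on the right.
Applying this once more to 4664662226464:

466466466222646464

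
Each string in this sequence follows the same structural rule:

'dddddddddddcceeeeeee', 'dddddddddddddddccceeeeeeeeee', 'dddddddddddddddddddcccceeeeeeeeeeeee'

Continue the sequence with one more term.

Term n consists of 4n+3 d's, followed by n c's, followed by 3n+1 e's, where the shown terms are n = 2, 3, 4.
For the next term, n = 5, so the run lengths are 23, 5, 16.

dddddddddddddddddddddddccccceeeeeeeeeeeeeeee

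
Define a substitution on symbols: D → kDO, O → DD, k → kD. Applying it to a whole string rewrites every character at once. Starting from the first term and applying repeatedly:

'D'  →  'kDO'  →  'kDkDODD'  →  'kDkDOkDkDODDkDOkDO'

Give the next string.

φ(kDkDOkDkDODDkDOkDO) expands symbol-by-symbol to kD kDO kD kDO DD kD kDO kD kDO DD kDO kDO kD kDO DD kD kDO DD; joining the 18 pieces gives the next term.

kDkDOkDkDODDkDkDOkDkDODDkDOkDOkDkDODDkDkDODD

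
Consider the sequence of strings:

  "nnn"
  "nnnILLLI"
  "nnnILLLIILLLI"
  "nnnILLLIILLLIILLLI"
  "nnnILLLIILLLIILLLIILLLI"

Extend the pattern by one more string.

nnnILLLIILLLIILLLIILLLIILLLI

Every step adds ILLLI to the end: s(k+1) = s(k)·ILLLI.
One more step from nnnILLLIILLLIILLLIILLLI gives the answer.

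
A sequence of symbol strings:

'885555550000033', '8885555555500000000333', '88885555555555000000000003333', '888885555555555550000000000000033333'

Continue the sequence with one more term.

Term n consists of n 8's, followed by 2n+2 5's, followed by 3n-1 0's, followed by n 3's, where the shown terms are n = 2, 3, 4, 5.
For the next term, n = 6, so the run lengths are 6, 14, 17, 6.

8888885555555555555500000000000000000333333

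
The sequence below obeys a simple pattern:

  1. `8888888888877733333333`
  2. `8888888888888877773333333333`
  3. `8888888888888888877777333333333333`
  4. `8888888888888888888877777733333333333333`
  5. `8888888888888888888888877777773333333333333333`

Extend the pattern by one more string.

Each string has the form 8^{3n+2} 7^{n} 3^{2n+2}, where the shown terms are n = 3, 4, 5, 6, 7.
Setting n = 8 gives 26, 8, 18 characters in each block.

8888888888888888888888888877777777333333333333333333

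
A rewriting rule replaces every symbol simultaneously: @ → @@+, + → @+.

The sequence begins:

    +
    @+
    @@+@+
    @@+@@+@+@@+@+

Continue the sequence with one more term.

@@+@@+@+@@+@@+@+@@+@+@@+@@+@+@@+@+

Applying the rule to each of the 13 symbols of @@+@@+@+@@+@+ gives the pieces @@+ @@+ @+ @@+ @@+ @+ @@+ @+ @@+ @@+ @+ @@+ @+, which concatenate to the answer.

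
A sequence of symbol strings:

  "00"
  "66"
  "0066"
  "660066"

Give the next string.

This is a Fibonacci-style word recurrence s(k) = s(k−2)·s(k−1): e.g. 00·66 = 0066.
The next term joins 0066 and 660066.

0066660066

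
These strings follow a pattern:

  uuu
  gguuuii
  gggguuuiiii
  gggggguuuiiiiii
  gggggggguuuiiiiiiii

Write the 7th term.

gggggggggggguuuiiiiiiiiiiii

Each term wraps the previous one in gg on the left and ii on the right.
From gggggggguuuiiiiiiii, 2 further steps: gggggggguuuiiiiiiii → gggggggggguuuiiiiiiiiii → (answer).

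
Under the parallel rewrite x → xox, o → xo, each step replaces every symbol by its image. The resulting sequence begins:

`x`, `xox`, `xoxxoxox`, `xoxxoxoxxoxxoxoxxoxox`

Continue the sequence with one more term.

Rewriting the 21 symbols of xoxxoxoxxoxxoxoxxoxox one by one yields xox xo xox xox xo xox xo xox xox xo xox xox xo xox xo xox xox xo xox xo xox; concatenated:

xoxxoxoxxoxxoxoxxoxoxxoxxoxoxxoxxoxoxxoxoxxoxxoxoxxoxox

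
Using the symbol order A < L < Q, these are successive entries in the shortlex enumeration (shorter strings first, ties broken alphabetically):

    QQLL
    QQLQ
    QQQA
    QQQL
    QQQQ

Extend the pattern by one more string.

After QQQQ the length-4 strings are exhausted; the first length-5 string is 5 copies of A.

AAAAA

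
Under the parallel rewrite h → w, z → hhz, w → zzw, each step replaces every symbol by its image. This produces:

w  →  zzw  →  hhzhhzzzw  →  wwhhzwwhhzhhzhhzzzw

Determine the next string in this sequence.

Rewriting the 19 symbols of wwhhzwwhhzhhzhhzzzw one by one yields zzw zzw w w hhz zzw zzw w w hhz w w hhz w w hhz hhz hhz zzw; concatenated:

zzwzzwwwhhzzzwzzwwwhhzwwhhzwwhhzhhzhhzzzw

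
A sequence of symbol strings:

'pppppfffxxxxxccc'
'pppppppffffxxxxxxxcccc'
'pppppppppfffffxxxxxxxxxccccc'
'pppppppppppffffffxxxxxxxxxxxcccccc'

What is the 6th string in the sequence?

Term n consists of 2n+1 p's, followed by n+1 f's, followed by 2n+1 x's, followed by n+1 c's, where the shown terms are n = 2, 3, 4, 5.
At n = 7 the blocks have lengths 15, 8, 15, 8.

pppppppppppppppffffffffxxxxxxxxxxxxxxxcccccccc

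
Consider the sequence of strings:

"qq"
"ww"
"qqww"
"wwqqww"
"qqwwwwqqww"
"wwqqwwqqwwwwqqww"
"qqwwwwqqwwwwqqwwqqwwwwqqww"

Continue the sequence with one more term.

From term 3 onward, concatenate the second-to-last term with the last: qq·ww = qqww, ww·qqww = wwqqww, …
Continuing: wwqqwwqqwwwwqqww · qqwwwwqqwwwwqqwwqqwwwwqqww gives term 8.

wwqqwwqqwwwwqqwwqqwwwwqqwwwwqqwwqqwwwwqqww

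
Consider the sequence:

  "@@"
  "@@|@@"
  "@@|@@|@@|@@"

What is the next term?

@@|@@|@@|@@|@@|@@|@@|@@

Each string is two copies of the previous one joined by '|'.
One more doubling of @@|@@|@@|@@ gives the answer.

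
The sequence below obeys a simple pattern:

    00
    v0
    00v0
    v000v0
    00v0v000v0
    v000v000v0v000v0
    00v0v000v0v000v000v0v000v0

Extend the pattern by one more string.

From term 3 onward, concatenate the second-to-last term with the last: 00·v0 = 00v0, v0·00v0 = v000v0, …
The next term joins v000v000v0v000v0 and 00v0v000v0v000v000v0v000v0.

v000v000v0v000v000v0v000v0v000v000v0v000v0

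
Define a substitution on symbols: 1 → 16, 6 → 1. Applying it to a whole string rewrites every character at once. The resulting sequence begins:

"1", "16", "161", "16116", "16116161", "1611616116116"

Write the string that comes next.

Replace each of the 13 characters of 1611616116116 in place — 16 1 16 16 1 16 1 16 16 1 16 16 1 — and concatenate.

161161611611616116161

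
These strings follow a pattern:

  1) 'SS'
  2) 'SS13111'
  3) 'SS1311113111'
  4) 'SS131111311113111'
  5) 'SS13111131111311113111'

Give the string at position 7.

The strings grow by a fixed suffix 13111 each time.
From SS13111131111311113111, 2 further steps: SS13111131111311113111 → SS1311113111131111311113111 → (answer).

SS131111311113111131111311113111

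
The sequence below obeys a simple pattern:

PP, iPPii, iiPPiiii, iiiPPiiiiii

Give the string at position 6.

iiiiiPPiiiiiiiiii

Every step adds i to the front and ii to the end of the previous string.
From iiiPPiiiiii, 2 further steps: iiiPPiiiiii → iiiiPPiiiiiiii → (answer).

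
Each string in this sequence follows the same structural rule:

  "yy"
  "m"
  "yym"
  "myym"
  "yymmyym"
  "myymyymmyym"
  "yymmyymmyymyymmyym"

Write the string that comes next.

Each term (from the third on) is the two preceding terms concatenated in order: term 3 = yy·m = yym.
The next term joins myymyymmyym and yymmyymmyymyymmyym.

myymyymmyymyymmyymmyymyymmyym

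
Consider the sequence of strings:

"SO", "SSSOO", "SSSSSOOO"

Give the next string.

SSSSSSSOOOO

Reading off run lengths: S runs 1, 3, 5; O runs 1, 2, 3 — each is linear in n (n = 1, 2, …).
At n = 4 the blocks have lengths 7, 4.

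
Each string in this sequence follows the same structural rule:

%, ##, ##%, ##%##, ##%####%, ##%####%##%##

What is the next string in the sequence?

From term 3 onward, concatenate the last term with the second-to-last: ##·% = ##%, ##%·## = ##%##, …
So term 7 is ##%####%##%##·##%####%.

##%####%##%####%####%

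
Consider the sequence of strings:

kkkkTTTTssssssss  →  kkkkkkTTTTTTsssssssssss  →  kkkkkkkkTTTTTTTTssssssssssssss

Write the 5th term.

Reading off run lengths: k runs 4, 6, 8; T runs 4, 6, 8; s runs 8, 11, 14 — each is linear in n, where the shown terms are n = 2, 3, 4.
For term 5, n = 6, so the run lengths are 12, 12, 20.

kkkkkkkkkkkkTTTTTTTTTTTTssssssssssssssssssss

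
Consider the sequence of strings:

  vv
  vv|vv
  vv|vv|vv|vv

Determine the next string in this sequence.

Every step duplicates the string with '|' between the halves.
Doubling vv|vv|vv|vv with '|' between the halves:

vv|vv|vv|vv|vv|vv|vv|vv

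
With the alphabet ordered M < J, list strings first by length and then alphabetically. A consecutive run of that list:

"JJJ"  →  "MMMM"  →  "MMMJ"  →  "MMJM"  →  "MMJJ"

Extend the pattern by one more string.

MJMM

Find the rightmost character of MMJJ below J, bump it to the next letter, and reset everything to its right to M.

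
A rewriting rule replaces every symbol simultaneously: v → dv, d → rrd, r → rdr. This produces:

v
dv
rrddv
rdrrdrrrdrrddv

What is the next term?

rdrrrdrdrrdrrrdrdrrdrrdrrrdrdrrdrrrdrrddv

Replace each of the 14 characters of rdrrdrrrdrrddv in place — rdr rrd rdr rdr rrd rdr rdr rdr rrd rdr rdr rrd rrd dv — and concatenate.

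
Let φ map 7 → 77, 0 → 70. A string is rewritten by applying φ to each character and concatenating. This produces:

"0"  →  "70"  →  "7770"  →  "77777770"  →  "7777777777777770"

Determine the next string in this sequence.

φ(7777777777777770) expands symbol-by-symbol to 77 77 77 77 77 77 77 77 77 77 77 77 77 77 77 70; joining the 16 pieces gives the next term.

77777777777777777777777777777770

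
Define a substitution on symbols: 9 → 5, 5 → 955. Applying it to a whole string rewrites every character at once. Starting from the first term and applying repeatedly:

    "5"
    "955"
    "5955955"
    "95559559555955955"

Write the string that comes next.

Rewriting the 17 symbols of 95559559555955955 one by one yields 5 955 955 955 5 955 955 5 955 955 955 5 955 955 5 955 955; concatenated:

59559559555955955595595595559559555955955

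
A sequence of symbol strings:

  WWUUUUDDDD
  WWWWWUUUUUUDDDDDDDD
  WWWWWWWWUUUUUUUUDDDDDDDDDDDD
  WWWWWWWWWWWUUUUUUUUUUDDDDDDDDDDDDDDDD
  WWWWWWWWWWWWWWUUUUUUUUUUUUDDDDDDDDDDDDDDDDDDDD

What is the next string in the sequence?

Term n consists of 3n-1 W's, followed by 2n+2 U's, followed by 4n D's (n = 1, 2, …).
At n = 6 the blocks have lengths 17, 14, 24.

WWWWWWWWWWWWWWWWWUUUUUUUUUUUUUUDDDDDDDDDDDDDDDDDDDDDDDD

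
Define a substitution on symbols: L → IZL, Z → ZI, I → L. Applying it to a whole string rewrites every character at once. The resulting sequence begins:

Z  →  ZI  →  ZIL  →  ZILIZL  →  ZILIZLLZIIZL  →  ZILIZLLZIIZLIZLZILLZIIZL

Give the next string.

Replace each of the 24 characters of ZILIZLLZIIZLIZLZILLZIIZL in place — ZI L IZL L ZI IZL IZL ZI L L ZI IZL L ZI IZL ZI L IZL IZL ZI L L ZI IZL — and concatenate.

ZILIZLLZIIZLIZLZILLZIIZLLZIIZLZILIZLIZLZILLZIIZL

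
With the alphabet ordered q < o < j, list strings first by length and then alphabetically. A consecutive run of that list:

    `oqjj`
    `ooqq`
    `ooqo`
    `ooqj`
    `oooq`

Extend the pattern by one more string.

oooo

Treat oooq as a base-3 numeral over the given alphabet and add one, carrying through any trailing j's.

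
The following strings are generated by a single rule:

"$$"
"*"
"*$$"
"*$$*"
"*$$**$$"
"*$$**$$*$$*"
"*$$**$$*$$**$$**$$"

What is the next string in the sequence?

*$$**$$*$$**$$**$$*$$**$$*$$*

Each term (from the third on) is the previous term followed by the one before it: term 3 = *·$$ = *$$.
Continuing: *$$**$$*$$**$$**$$ · *$$**$$*$$* gives term 8.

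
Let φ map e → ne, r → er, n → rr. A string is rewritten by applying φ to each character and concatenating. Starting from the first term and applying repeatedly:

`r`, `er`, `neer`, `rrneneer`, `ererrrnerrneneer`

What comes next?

neerneerererrrneererrrnerrneneer

Applying the rule to each of the 16 symbols of ererrrnerrneneer gives the pieces ne er ne er er er rr ne er er rr ne rr ne ne er, which concatenate to the answer.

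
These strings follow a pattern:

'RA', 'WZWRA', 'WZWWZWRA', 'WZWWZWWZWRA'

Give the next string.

Each term is the previous one with WZW prepended.
So the next term is WZW·WZWWZWWZWRA.

WZWWZWWZWWZWRA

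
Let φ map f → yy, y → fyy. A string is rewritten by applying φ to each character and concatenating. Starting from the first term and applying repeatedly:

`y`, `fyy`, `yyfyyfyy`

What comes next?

fyyfyyyyfyyfyyyyfyyfyy

Rewriting each symbol of yyfyyfyy: y→fyy, y→fyy, f→yy, y→fyy, y→fyy, f→yy, y→fyy, y→fyy, which concatenates to fyy fyy yy fyy fyy yy fyy fyy.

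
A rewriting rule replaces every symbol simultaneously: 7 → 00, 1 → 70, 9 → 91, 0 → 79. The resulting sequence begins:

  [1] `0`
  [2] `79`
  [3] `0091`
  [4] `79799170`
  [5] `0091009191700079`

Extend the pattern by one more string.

Replace each of the 16 characters of 0091009191700079 in place — 79 79 91 70 79 79 91 70 91 70 00 79 79 79 00 91 — and concatenate.

79799170797991709170007979790091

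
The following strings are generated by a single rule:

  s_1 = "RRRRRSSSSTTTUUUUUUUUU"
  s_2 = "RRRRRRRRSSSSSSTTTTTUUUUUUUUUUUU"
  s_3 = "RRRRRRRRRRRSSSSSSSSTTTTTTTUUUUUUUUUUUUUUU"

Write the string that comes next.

Each string has the form R^{3n-1} S^{2n} T^{2n-1} U^{3n+3}, where the shown terms are n = 2, 3, 4.
For the next term, n = 5, so the run lengths are 14, 10, 9, 18.

RRRRRRRRRRRRRRSSSSSSSSSSTTTTTTTTTUUUUUUUUUUUUUUUUUU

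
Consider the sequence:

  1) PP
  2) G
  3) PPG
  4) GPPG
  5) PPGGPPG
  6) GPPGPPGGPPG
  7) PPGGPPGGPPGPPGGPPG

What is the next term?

This is a Fibonacci-style word recurrence s(k) = s(k−2)·s(k−1): e.g. PP·G = PPG.
The next term joins GPPGPPGGPPG and PPGGPPGGPPGPPGGPPG.

GPPGPPGGPPGPPGGPPGGPPGPPGGPPG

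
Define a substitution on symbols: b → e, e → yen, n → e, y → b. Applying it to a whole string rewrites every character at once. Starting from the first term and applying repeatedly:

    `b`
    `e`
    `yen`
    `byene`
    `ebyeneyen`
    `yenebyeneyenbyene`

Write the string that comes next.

byeneyenebyeneyenbyeneebyeneyen

Applying the rule to each of the 17 symbols of yenebyeneyenbyene gives the pieces b yen e yen e b yen e yen b yen e e b yen e yen, which concatenate to the answer.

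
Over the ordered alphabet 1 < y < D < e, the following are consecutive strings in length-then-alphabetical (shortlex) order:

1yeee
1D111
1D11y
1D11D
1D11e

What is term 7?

Advancing 2 positions from 1D11e through 1D11e → 1D1y1 reaches term 7.

1D1yy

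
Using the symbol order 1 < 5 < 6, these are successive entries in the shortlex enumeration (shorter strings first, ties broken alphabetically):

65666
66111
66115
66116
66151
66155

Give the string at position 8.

66161

Continuing the enumeration 2 steps past 66155: 66155 → 66156 → (answer).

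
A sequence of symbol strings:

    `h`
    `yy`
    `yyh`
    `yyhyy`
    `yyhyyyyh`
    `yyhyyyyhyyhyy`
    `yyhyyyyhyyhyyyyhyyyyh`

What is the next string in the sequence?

yyhyyyyhyyhyyyyhyyyyhyyhyyyyhyyhyy

This is a Fibonacci-style word recurrence s(k) = s(k−1)·s(k−2): e.g. yy·h = yyh.
So term 8 is yyhyyyyhyyhyyyyhyyyyh·yyhyyyyhyyhyy.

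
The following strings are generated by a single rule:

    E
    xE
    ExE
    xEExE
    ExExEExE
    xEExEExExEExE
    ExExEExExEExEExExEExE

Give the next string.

Each term (from the third on) is the two preceding terms concatenated in order: term 3 = E·xE = ExE.
Continuing: xEExEExExEExE · ExExEExExEExEExExEExE gives term 8.

xEExEExExEExEExExEExExEExEExExEExE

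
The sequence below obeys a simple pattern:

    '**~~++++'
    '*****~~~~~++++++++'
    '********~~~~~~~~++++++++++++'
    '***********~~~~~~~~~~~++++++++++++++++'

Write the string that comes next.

**************~~~~~~~~~~~~~~++++++++++++++++++++

Each string has the form *^{3n-1} ~^{3n-1} +^{4n} (n = 1, 2, …).
At n = 5 the blocks have lengths 14, 14, 20.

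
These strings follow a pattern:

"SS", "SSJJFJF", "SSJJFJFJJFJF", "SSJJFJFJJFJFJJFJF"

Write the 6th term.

Each term is the previous one with JJFJF appended.
From SSJJFJFJJFJFJJFJF, 2 further steps: SSJJFJFJJFJFJJFJF → SSJJFJFJJFJFJJFJFJJFJF → (answer).

SSJJFJFJJFJFJJFJFJJFJFJJFJF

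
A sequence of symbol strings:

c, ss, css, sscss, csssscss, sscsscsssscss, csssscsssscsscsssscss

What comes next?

Each term (from the third on) is the two preceding terms concatenated in order: term 3 = c·ss = css.
The next term joins sscsscsssscss and csssscsssscsscsssscss.

sscsscsssscsscsssscsssscsscsssscss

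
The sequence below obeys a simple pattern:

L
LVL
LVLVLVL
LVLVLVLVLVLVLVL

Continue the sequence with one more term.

s(k+1) = s(k)·V·s(k) — each term doubles the last with 'V' between the halves.
Doubling LVLVLVLVLVLVLVL with 'V' between the halves:

LVLVLVLVLVLVLVLVLVLVLVLVLVLVLVL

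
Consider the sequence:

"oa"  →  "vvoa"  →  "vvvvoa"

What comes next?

Each term is the previous one with vv prepended.
One more step from vvvvoa gives the answer.

vvvvvvoa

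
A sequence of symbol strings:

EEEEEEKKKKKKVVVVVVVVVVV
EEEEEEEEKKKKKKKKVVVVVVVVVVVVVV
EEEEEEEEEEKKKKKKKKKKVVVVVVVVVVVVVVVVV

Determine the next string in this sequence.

Reading off run lengths: E runs 6, 8, 10; K runs 6, 8, 10; V runs 11, 14, 17 — each is linear in n, where the shown terms are n = 3, 4, 5.
At n = 6 the blocks have lengths 12, 12, 20.

EEEEEEEEEEEEKKKKKKKKKKKKVVVVVVVVVVVVVVVVVVVV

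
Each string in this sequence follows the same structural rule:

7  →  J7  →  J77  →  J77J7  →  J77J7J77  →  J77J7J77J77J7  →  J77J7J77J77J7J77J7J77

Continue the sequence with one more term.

Each term (from the third on) is the previous term followed by the one before it: term 3 = J7·7 = J77.
Continuing: J77J7J77J77J7J77J7J77 · J77J7J77J77J7 gives term 8.

J77J7J77J77J7J77J7J77J77J7J77J77J7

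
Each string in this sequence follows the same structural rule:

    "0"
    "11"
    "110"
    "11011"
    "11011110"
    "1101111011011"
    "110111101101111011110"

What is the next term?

This is a Fibonacci-style word recurrence s(k) = s(k−1)·s(k−2): e.g. 11·0 = 110.
So term 8 is 110111101101111011110·1101111011011.

1101111011011110111101101111011011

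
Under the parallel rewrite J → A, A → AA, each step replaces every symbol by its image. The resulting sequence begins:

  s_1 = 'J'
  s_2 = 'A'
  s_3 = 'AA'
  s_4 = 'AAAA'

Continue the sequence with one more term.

Expanding AAAA: A→AA, A→AA, A→AA, A→AA. Concatenated: AA AA AA AA.

AAAAAAAA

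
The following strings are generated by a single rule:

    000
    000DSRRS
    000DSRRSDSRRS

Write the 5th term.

Each term is the previous one with DSRRS appended.
From 000DSRRSDSRRS, 2 further steps: 000DSRRSDSRRS → 000DSRRSDSRRSDSRRS → (answer).

000DSRRSDSRRSDSRRSDSRRS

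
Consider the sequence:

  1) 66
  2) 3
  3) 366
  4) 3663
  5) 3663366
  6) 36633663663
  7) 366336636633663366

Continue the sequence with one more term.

Each term (from the third on) is the previous term followed by the one before it: term 3 = 3·66 = 366.
Continuing: 366336636633663366 · 36633663663 gives term 8.

36633663663366336636633663663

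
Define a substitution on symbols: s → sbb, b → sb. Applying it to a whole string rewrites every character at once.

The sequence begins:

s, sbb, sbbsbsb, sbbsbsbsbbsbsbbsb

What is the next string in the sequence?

sbbsbsbsbbsbsbbsbsbbsbsbsbbsbsbbsbsbsbbsb

φ(sbbsbsbsbbsbsbbsb) expands symbol-by-symbol to sbb sb sb sbb sb sbb sb sbb sb sb sbb sb sbb sb sb sbb sb; joining the 17 pieces gives the next term.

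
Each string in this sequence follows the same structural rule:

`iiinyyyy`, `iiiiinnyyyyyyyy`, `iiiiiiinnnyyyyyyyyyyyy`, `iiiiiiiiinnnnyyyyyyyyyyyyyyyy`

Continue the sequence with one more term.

Reading off run lengths: i runs 3, 5, 7, 9; n runs 1, 2, 3, 4; y runs 4, 8, 12, 16 — each is linear in n (n = 1, 2, …).
For the next term, n = 5, so the run lengths are 11, 5, 20.

iiiiiiiiiiinnnnnyyyyyyyyyyyyyyyyyyyy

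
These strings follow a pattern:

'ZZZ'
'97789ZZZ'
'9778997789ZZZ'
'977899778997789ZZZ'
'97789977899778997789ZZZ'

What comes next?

Every step adds 97789 at the front: s(k+1) = 97789·s(k).
One more step from 97789977899778997789ZZZ gives the answer.

9778997789977899778997789ZZZ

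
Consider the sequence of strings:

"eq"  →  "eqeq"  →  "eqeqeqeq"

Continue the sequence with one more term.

eqeqeqeqeqeqeqeq

Each string is two copies of the previous one concatenated.
One more doubling of eqeqeqeq gives the answer.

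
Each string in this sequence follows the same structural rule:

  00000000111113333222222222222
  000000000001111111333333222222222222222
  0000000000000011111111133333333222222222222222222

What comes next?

00000000000000000111111111113333333333222222222222222222222

Reading off run lengths: 0 runs 8, 11, 14; 1 runs 5, 7, 9; 3 runs 4, 6, 8; 2 runs 12, 15, 18 — each is linear in n, where the shown terms are n = 3, 4, 5.
Setting n = 6 gives 17, 11, 10, 21 characters in each block.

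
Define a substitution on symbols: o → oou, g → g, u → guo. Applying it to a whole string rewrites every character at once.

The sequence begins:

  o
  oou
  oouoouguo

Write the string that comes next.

Expanding oouoouguo: o→oou, o→oou, u→guo, o→oou, o→oou, u→guo, g→g, u→guo, o→oou. Concatenated: oou oou guo oou oou guo g guo oou.

oouoouguooouoouguogguooou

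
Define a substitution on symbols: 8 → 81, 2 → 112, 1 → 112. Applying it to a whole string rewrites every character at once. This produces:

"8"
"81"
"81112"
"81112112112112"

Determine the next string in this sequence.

81112112112112112112112112112112112112112

φ(81112112112112) expands symbol-by-symbol to 81 112 112 112 112 112 112 112 112 112 112 112 112 112; joining the 14 pieces gives the next term.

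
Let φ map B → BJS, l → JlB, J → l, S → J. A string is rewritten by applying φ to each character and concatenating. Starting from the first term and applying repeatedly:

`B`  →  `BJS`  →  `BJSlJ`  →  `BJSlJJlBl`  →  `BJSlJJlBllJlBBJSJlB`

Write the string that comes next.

φ(BJSlJJlBllJlBBJSJlB) expands symbol-by-symbol to BJS l J JlB l l JlB BJS JlB JlB l JlB BJS BJS l J l JlB BJS; joining the 19 pieces gives the next term.

BJSlJJlBllJlBBJSJlBJlBlJlBBJSBJSlJlJlBBJS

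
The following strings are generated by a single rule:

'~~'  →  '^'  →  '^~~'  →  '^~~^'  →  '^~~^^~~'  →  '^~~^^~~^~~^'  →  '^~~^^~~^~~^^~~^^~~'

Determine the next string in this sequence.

^~~^^~~^~~^^~~^^~~^~~^^~~^~~^

Each term (from the third on) is the previous term followed by the one before it: term 3 = ^·~~ = ^~~.
So term 8 is ^~~^^~~^~~^^~~^^~~·^~~^^~~^~~^.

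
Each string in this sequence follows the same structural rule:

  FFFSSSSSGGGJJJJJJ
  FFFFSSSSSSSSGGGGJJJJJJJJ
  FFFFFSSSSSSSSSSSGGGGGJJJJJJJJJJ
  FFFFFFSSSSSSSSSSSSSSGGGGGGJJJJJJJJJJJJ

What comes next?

Term n consists of n+1 F's, followed by 3n-1 S's, followed by n+1 G's, followed by 2n+2 J's, where the shown terms are n = 2, 3, 4, 5.
Setting n = 6 gives 7, 17, 7, 14 characters in each block.

FFFFFFFSSSSSSSSSSSSSSSSSGGGGGGGJJJJJJJJJJJJJJ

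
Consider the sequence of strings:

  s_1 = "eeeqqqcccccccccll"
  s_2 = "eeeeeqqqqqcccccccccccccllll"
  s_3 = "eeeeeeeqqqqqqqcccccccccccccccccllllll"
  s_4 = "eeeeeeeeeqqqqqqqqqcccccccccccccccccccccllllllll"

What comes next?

eeeeeeeeeeeqqqqqqqqqqqcccccccccccccccccccccccccllllllllll

The n-th term is 2n-1 e's then 2n-1 q's then 4n+1 c's then 2n-2 l's, where the shown terms are n = 2, 3, 4, 5.
For the next term, n = 6, so the run lengths are 11, 11, 25, 10.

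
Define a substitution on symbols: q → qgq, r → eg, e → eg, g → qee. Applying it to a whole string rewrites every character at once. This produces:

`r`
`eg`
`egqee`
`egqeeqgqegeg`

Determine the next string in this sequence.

egqeeqgqegegqgqqeeqgqegqeeegqee

Expanding egqeeqgqegeg: e→eg, g→qee, q→qgq, e→eg, e→eg, q→qgq, g→qee, q→qgq, e→eg, g→qee, e→eg, g→qee. Concatenated: eg qee qgq eg eg qgq qee qgq eg qee eg qee.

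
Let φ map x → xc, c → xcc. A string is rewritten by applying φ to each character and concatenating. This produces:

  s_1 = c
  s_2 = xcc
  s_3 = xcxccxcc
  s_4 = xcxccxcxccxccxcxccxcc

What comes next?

xcxccxcxccxccxcxccxcxccxccxcxccxccxcxccxcxccxccxcxccxcc

Applying the rule to each of the 21 symbols of xcxccxcxccxccxcxccxcc gives the pieces xc xcc xc xcc xcc xc xcc xc xcc xcc xc xcc xcc xc xcc xc xcc xcc xc xcc xcc, which concatenate to the answer.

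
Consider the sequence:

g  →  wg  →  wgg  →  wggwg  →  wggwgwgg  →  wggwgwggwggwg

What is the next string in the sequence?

wggwgwggwggwgwggwgwgg

From term 3 onward, concatenate the last term with the second-to-last: wg·g = wgg, wgg·wg = wggwg, …
Continuing: wggwgwggwggwg · wggwgwgg gives term 7.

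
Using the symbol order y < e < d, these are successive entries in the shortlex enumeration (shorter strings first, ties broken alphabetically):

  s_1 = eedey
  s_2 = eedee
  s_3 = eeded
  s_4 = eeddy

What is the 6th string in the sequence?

Stepping forward 2 times from eeddy: eeddy → eedde, then the target.

eeddd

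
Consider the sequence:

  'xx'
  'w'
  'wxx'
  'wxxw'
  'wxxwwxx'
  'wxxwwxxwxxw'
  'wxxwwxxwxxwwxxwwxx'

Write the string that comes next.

wxxwwxxwxxwwxxwwxxwxxwwxxwxxw

From term 3 onward, concatenate the last term with the second-to-last: w·xx = wxx, wxx·w = wxxw, …
The next term joins wxxwwxxwxxwwxxwwxx and wxxwwxxwxxw.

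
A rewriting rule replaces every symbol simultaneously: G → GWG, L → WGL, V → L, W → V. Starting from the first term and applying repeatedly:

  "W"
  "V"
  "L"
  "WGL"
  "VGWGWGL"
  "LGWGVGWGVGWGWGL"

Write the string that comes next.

WGLGWGVGWGLGWGVGWGLGWGVGWGVGWGWGL

Replace each of the 15 characters of LGWGVGWGVGWGWGL in place — WGL GWG V GWG L GWG V GWG L GWG V GWG V GWG WGL — and concatenate.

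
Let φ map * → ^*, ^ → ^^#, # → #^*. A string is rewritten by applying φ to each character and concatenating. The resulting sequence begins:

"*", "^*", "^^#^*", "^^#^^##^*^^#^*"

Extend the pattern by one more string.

Applying the rule to each of the 14 symbols of ^^#^^##^*^^#^* gives the pieces ^^# ^^# #^* ^^# ^^# #^* #^* ^^# ^* ^^# ^^# #^* ^^# ^*, which concatenate to the answer.

^^#^^##^*^^#^^##^*#^*^^#^*^^#^^##^*^^#^*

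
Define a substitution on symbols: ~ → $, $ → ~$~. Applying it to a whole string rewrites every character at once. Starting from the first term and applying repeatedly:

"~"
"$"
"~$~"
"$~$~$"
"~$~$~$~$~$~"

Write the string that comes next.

$~$~$~$~$~$~$~$~$~$~$

Apply φ to ~$~$~$~$~$~ symbol by symbol: ~→$, $→~$~, ~→$, $→~$~, ~→$, $→~$~, ~→$, $→~$~, ~→$, $→~$~, ~→$; joined: $ ~$~ $ ~$~ $ ~$~ $ ~$~ $ ~$~ $.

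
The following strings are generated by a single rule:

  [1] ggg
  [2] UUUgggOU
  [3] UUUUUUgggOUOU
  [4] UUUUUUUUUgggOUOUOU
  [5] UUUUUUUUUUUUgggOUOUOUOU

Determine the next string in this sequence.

s(k+1) = UUU·s(k)·OU, so each term gains UUU as a prefix and OU as a suffix.
So the next term is UUU·UUUUUUUUUUUUgggOUOUOUOU·OU.

UUUUUUUUUUUUUUUgggOUOUOUOUOU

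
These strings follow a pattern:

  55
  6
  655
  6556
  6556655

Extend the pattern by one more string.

65566556556

Each term (from the third on) is the previous term followed by the one before it: term 3 = 6·55 = 655.
The next term joins 6556655 and 6556.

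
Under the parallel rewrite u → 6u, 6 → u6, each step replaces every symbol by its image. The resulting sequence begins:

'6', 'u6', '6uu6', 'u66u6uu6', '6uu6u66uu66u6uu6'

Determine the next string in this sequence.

φ(6uu6u66uu66u6uu6) expands symbol-by-symbol to u6 6u 6u u6 6u u6 u6 6u 6u u6 u6 6u u6 6u 6u u6; joining the 16 pieces gives the next term.

u66u6uu66uu6u66u6uu6u66uu66u6uu6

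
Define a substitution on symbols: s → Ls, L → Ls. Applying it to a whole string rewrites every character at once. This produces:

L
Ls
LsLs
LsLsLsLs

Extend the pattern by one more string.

LsLsLsLsLsLsLsLs

Expanding LsLsLsLs: L→Ls, s→Ls, L→Ls, s→Ls, L→Ls, s→Ls, L→Ls, s→Ls. Concatenated: Ls Ls Ls Ls Ls Ls Ls Ls.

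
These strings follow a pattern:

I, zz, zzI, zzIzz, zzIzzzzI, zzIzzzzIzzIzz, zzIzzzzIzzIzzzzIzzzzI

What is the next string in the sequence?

zzIzzzzIzzIzzzzIzzzzIzzIzzzzIzzIzz

Each term (from the third on) is the previous term followed by the one before it: term 3 = zz·I = zzI.
Continuing: zzIzzzzIzzIzzzzIzzzzI · zzIzzzzIzzIzz gives term 8.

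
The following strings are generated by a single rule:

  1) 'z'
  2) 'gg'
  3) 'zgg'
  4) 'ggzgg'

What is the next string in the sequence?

Each term (from the third on) is the two preceding terms concatenated in order: term 3 = z·gg = zgg.
Continuing: zgg · ggzgg gives term 5.

zggggzgg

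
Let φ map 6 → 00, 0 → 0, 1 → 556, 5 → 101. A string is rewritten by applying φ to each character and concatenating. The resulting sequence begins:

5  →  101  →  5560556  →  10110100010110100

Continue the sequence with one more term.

φ(10110100010110100) expands symbol-by-symbol to 556 0 556 556 0 556 0 0 0 556 0 556 556 0 556 0 0; joining the 17 pieces gives the next term.

556055655605560005560556556055600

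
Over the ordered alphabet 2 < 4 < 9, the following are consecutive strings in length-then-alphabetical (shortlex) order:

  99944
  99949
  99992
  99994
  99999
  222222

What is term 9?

222242

Advancing 3 positions from 222222 through 222222 → 222224 → 222229 reaches term 9.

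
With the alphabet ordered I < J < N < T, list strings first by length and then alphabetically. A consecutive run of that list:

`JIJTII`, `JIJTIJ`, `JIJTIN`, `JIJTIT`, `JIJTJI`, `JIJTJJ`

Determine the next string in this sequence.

The successor of JIJTJJ increments the rightmost position that isn't already T and resets every position after it to I.

JIJTJN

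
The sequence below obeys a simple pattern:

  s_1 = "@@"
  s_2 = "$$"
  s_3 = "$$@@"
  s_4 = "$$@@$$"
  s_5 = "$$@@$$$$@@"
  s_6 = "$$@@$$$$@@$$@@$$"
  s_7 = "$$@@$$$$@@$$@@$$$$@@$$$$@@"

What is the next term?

Each term (from the third on) is the previous term followed by the one before it: term 3 = $$·@@ = $$@@.
So term 8 is $$@@$$$$@@$$@@$$$$@@$$$$@@·$$@@$$$$@@$$@@$$.

$$@@$$$$@@$$@@$$$$@@$$$$@@$$@@$$$$@@$$@@$$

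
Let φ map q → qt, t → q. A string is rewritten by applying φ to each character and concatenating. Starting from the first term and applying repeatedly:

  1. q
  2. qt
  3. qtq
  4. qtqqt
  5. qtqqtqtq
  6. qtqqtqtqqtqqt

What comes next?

Rewriting the 13 symbols of qtqqtqtqqtqqt one by one yields qt q qt qt q qt q qt qt q qt qt q; concatenated:

qtqqtqtqqtqqtqtqqtqtq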